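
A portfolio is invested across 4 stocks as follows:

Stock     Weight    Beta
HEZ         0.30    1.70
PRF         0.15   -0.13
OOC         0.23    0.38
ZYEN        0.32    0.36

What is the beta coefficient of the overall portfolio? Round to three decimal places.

0.693

β_P = Σ w_i β_i = 0.30×1.70 + 0.15×-0.13 + 0.23×0.38 + 0.32×0.36 = 0.6931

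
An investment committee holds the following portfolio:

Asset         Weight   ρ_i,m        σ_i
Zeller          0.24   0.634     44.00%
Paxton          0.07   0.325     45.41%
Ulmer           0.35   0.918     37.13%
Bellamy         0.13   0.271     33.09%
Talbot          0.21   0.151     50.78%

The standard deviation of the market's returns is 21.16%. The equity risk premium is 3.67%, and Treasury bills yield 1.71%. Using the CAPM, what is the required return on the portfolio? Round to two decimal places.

β_Zeller = 0.634 × 44.00% / 21.16% = 1.3183
β_Paxton = 0.325 × 45.41% / 21.16% = 0.6975
β_Ulmer = 0.918 × 37.13% / 21.16% = 1.6108
β_Bellamy = 0.271 × 33.09% / 21.16% = 0.4238
β_Talbot = 0.151 × 50.78% / 21.16% = 0.3624
β_P = Σ w_i β_i = 0.24×1.3183 + 0.07×0.6975 + 0.35×1.6108 + 0.13×0.4238 + 0.21×0.3624 = 1.0602
E(R_P) = R_f + β_P × MRP = 1.71% + 1.0602 × 3.67% = 5.60%

5.60%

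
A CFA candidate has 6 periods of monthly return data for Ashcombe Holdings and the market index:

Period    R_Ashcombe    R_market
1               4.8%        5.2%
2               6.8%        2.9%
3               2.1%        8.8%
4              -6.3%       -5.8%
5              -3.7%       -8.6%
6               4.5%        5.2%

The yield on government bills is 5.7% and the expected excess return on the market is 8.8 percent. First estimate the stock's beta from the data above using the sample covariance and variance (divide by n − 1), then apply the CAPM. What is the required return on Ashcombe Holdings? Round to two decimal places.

11.05%

Mean R_i = (4.8 + 6.8 + 2.1 − 6.3 − 3.7 + 4.5) / 6 = 1.3667%
Mean R_m = (5.2 + 2.9 + 8.8 − 5.8 − 8.6 + 5.2) / 6 = 1.2833%
Σ(R_i − R̄_i)(R_m − R̄_m) = 144.3967  ⇒  Cov = 144.3967 / 5 = 28.8793
Σ(R_m − R̄_m)² = 237.6483  ⇒  Var(R_m) = 237.6483 / 5 = 47.5297
β = Cov / Var(R_m) = 28.8793 / 47.5297 = 0.6076
E(R) = R_f + β × MRP = 5.7% + 0.6076 × 8.8% = 11.05%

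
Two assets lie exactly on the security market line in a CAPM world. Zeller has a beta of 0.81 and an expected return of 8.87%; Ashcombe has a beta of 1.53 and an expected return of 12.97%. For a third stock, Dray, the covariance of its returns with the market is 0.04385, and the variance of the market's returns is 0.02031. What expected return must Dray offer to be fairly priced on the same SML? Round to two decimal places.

16.55%

MRP = (12.97% − 8.87%) / (1.53 − 0.81) = 5.6944%
R_f = 8.87% − 0.81 × 5.6944% = 4.2575%
β_Dray = Cov / Var(R_m) = 0.04385 / 0.02031 = 2.1590
E(R_Dray) = R_f + β × MRP = 4.2575% + 2.1590 × 5.6944% = 16.55%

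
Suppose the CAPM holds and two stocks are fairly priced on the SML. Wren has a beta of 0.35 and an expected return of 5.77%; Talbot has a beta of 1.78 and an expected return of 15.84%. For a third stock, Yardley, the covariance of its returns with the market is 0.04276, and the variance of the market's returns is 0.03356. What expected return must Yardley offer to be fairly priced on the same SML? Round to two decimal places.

MRP = (15.84% − 5.77%) / (1.78 − 0.35) = 7.0420%
R_f = 5.77% − 0.35 × 7.0420% = 3.3053%
β_Yardley = Cov / Var(R_m) = 0.04276 / 0.03356 = 1.2741
E(R_Yardley) = R_f + β × MRP = 3.3053% + 1.2741 × 7.0420% = 12.28%

12.28%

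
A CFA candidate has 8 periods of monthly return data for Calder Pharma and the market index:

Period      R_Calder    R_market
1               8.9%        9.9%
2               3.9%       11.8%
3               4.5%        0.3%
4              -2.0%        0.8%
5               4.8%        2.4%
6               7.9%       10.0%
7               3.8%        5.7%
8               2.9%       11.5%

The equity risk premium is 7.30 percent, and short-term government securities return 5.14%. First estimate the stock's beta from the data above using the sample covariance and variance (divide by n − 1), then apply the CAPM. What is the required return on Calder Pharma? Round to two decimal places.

7.44%

Mean R_i = (8.9 + 3.9 + 4.5 − 2.0 + 4.8 + 7.9 + 3.8 + 2.9) / 8 = 4.3375%
Mean R_m = (9.9 + 11.8 + 0.3 + 0.8 + 2.4 + 10.0 + 5.7 + 11.5) / 8 = 6.5500%
Σ(R_i − R̄_i)(R_m − R̄_m) = 52.1250  ⇒  Cov = 52.1250 / 7 = 7.4464
Σ(R_m − R̄_m)² = 165.2600  ⇒  Var(R_m) = 165.2600 / 7 = 23.6086
β = Cov / Var(R_m) = 7.4464 / 23.6086 = 0.3154
E(R) = R_f + β × MRP = 5.14% + 0.3154 × 7.30% = 7.44%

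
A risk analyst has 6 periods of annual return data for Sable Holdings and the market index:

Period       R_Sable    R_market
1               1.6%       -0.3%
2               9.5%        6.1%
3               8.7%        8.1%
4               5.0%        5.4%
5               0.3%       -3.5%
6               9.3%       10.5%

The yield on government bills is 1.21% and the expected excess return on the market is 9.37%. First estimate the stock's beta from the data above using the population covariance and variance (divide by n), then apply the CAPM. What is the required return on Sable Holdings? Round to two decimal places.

Mean R_i = (1.6 + 9.5 + 8.7 + 5.0 + 0.3 + 9.3) / 6 = 5.7333%
Mean R_m = (-0.3 + 6.1 + 8.1 + 5.4 − 3.5 + 10.5) / 6 = 4.3833%
Σ(R_i − R̄_i)(R_m − R̄_m) = 100.7533  ⇒  Cov = 100.7533 / 6 = 16.7922
Σ(R_m − R̄_m)² = 139.2883  ⇒  Var(R_m) = 139.2883 / 6 = 23.2147
β = Cov / Var(R_m) = 16.7922 / 23.2147 = 0.7233
E(R) = R_f + β × MRP = 1.21% + 0.7233 × 9.37% = 7.99%

7.99%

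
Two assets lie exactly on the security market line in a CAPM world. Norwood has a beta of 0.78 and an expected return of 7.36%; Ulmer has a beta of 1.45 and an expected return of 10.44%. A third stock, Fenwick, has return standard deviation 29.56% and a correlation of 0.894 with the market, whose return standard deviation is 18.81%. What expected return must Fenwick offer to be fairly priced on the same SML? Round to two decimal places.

MRP = (10.44% − 7.36%) / (1.45 − 0.78) = 4.5970%
R_f = 7.36% − 0.78 × 4.5970% = 3.7743%
β_Fenwick = ρ·σ_i/σ_m = 0.894 × 29.56 / 18.81 = 1.4049
E(R_Fenwick) = R_f + β × MRP = 3.7743% + 1.4049 × 4.5970% = 10.23%

10.23%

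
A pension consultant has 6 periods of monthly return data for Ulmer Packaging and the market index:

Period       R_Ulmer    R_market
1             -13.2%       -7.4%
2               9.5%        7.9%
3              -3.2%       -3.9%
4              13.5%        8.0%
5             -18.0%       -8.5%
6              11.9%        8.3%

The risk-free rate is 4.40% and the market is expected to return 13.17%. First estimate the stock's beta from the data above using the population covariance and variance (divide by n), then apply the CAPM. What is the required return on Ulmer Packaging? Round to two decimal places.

18.69%

Mean R_i = (-13.2 + 9.5 − 3.2 + 13.5 − 18.0 + 11.9) / 6 = 0.0833%
Mean R_m = (-7.4 + 7.9 − 3.9 + 8.0 − 8.5 + 8.3) / 6 = 0.7333%
Σ(R_i − R̄_i)(R_m − R̄_m) = 544.6133  ⇒  Cov = 544.6133 / 6 = 90.7689
Σ(R_m − R̄_m)² = 334.2933  ⇒  Var(R_m) = 334.2933 / 6 = 55.7156
β = Cov / Var(R_m) = 90.7689 / 55.7156 = 1.6291
MRP = 13.17% − 4.40% = 8.77%
E(R) = R_f + β × MRP = 4.40% + 1.6291 × 8.77% = 18.69%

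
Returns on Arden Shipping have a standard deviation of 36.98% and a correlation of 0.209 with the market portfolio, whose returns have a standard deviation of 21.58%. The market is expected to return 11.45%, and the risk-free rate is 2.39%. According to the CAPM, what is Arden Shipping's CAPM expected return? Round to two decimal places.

β = ρ × σ_i / σ_m = 0.209 × 36.98% / 21.58% = 0.3581
MRP = 11.45% − 2.39% = 9.06%
E(R) = 2.39% + 0.3581 × 9.06% = 5.63%

5.63%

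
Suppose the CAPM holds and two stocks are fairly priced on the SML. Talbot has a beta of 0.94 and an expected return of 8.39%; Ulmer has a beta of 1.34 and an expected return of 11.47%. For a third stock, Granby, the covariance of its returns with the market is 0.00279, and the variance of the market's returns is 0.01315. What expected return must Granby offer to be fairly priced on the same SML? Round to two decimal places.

2.79%

MRP = (11.47% − 8.39%) / (1.34 − 0.94) = 7.7000%
R_f = 8.39% − 0.94 × 7.7000% = 1.1520%
β_Granby = Cov / Var(R_m) = 0.00279 / 0.01315 = 0.2122
E(R_Granby) = R_f + β × MRP = 1.1520% + 0.2122 × 7.7000% = 2.79%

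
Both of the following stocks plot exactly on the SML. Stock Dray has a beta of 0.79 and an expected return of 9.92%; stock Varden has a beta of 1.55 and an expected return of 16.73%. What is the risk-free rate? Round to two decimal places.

Both satisfy E(R) = R_f + β·MRP, so the slope of the SML is
MRP = (16.73% − 9.92%) / (1.55 − 0.79) = 6.81% / 0.76 = 8.9605%
R_f = E(R_Dray) − β_Dray·MRP = 9.92% − 0.79 × 8.9605% = 2.8412%

2.84%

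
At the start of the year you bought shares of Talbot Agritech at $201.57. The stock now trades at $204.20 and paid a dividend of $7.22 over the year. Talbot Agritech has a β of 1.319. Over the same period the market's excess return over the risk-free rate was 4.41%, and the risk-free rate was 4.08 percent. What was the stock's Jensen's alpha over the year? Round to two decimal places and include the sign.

-5.01%

Realised HPR = (P1 + D1 − P0) / P0 = (204.20 + 7.22 − 201.57) / 201.57 = 9.85 / 201.57 = 4.8866%
CAPM required = R_f + β·MRP = 4.08% + 1.319 × 4.41% = 9.89679%
α = realised − required = 4.8866% − 9.89679% = -5.01%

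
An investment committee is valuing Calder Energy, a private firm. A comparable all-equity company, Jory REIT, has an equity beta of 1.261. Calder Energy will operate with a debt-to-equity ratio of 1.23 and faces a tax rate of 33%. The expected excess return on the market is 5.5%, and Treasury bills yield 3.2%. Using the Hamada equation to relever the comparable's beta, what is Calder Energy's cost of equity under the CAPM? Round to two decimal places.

15.85%

β_L = β_U × [1 + (1 − t)(D/E)] = 1.261 × [1 + (1 − 0.33) × 1.23]
    = 1.261 × [1 + 0.67 × 1.23] = 1.261 × 1.8241 = 2.3002
E(R) = R_f + β_L × MRP = 3.2% + 2.3002 × 5.5% = 15.85%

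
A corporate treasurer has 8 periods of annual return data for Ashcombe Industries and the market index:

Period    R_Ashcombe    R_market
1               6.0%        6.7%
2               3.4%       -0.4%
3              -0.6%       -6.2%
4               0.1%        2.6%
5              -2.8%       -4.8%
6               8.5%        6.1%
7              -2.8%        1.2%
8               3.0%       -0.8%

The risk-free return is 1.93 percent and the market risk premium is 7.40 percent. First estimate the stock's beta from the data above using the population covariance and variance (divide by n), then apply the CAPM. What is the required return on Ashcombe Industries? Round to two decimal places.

Mean R_i = (6.0 + 3.4 − 0.6 + 0.1 − 2.8 + 8.5 − 2.8 + 3.0) / 8 = 1.8500%
Mean R_m = (6.7 − 0.4 − 6.2 + 2.6 − 4.8 + 6.1 + 1.2 − 0.8) / 8 = 0.5500%
Σ(R_i − R̄_i)(R_m − R̄_m) = 94.2100  ⇒  Cov = 94.2100 / 8 = 11.7763
Σ(R_m − R̄_m)² = 150.1600  ⇒  Var(R_m) = 150.1600 / 8 = 18.7700
β = Cov / Var(R_m) = 11.7763 / 18.7700 = 0.6274
E(R) = R_f + β × MRP = 1.93% + 0.6274 × 7.40% = 6.57%

6.57%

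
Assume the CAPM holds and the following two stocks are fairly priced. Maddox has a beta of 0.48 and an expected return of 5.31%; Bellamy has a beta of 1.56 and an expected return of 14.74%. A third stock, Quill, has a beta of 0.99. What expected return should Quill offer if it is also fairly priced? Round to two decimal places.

MRP (SML slope) = (14.74% − 5.31%) / (1.56 − 0.48) = 9.43% / 1.08 = 8.7315%
R_f (intercept) = 5.31% − 0.48 × 8.7315% = 1.1189%
E(R_Quill) = R_f + β × MRP = 1.1189% + 0.99 × 8.7315% = 9.76%

9.76%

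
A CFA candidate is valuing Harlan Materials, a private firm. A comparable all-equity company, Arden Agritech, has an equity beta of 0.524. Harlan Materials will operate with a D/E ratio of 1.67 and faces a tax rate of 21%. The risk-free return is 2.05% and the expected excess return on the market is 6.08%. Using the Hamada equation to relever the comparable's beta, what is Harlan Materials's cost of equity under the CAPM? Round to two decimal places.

9.44%

β_L = β_U × [1 + (1 − t)(D/E)] = 0.524 × [1 + (1 − 0.21) × 1.67]
    = 0.524 × [1 + 0.79 × 1.67] = 0.524 × 2.3193 = 1.2153
E(R) = R_f + β_L × MRP = 2.05% + 1.2153 × 6.08% = 9.44%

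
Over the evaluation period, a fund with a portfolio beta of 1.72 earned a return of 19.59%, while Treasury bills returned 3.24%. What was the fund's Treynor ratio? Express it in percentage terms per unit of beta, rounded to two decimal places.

Treynor = (R_P − R_f) / β_P = (19.59% − 3.24%) / 1.7200 = 16.35% / 1.7200 = 9.51%

9.51%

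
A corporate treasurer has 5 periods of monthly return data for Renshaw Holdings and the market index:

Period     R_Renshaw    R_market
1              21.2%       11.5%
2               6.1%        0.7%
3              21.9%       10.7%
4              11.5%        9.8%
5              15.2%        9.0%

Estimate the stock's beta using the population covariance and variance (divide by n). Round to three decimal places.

Mean R_i = (21.2 + 6.1 + 21.9 + 11.5 + 15.2) / 5 = 15.1800%
Mean R_m = (11.5 + 0.7 + 10.7 + 9.8 + 9.0) / 5 = 8.3400%
Σ(R_i − R̄_i)(R_m − R̄_m) = 98.8940  ⇒  Cov = 98.8940 / 5 = 19.7788
Σ(R_m − R̄_m)² = 76.4920  ⇒  Var(R_m) = 76.4920 / 5 = 15.2984
β = Cov / Var(R_m) = 19.7788 / 15.2984 = 1.2929

1.293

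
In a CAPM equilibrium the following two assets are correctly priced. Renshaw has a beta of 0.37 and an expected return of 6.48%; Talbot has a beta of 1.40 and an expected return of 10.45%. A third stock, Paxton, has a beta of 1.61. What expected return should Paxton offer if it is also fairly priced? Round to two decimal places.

11.26%

MRP (SML slope) = (10.45% − 6.48%) / (1.40 − 0.37) = 3.97% / 1.03 = 3.8544%
R_f (intercept) = 6.48% − 0.37 × 3.8544% = 5.0539%
E(R_Paxton) = R_f + β × MRP = 5.0539% + 1.61 × 3.8544% = 11.26%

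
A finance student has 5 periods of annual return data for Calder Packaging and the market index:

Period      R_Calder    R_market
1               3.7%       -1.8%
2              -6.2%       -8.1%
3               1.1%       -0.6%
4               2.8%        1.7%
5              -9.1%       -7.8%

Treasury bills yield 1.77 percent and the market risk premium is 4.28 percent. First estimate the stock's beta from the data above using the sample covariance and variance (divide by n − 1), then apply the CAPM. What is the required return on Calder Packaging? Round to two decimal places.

6.89%

Mean R_i = (3.7 − 6.2 + 1.1 + 2.8 − 9.1) / 5 = -1.5400%
Mean R_m = (-1.8 − 8.1 − 0.6 + 1.7 − 7.8) / 5 = -3.3200%
Σ(R_i − R̄_i)(R_m − R̄_m) = 93.0760  ⇒  Cov = 93.0760 / 4 = 23.2690
Σ(R_m − R̄_m)² = 77.8280  ⇒  Var(R_m) = 77.8280 / 4 = 19.4570
β = Cov / Var(R_m) = 23.2690 / 19.4570 = 1.1959
E(R) = R_f + β × MRP = 1.77% + 1.1959 × 4.28% = 6.89%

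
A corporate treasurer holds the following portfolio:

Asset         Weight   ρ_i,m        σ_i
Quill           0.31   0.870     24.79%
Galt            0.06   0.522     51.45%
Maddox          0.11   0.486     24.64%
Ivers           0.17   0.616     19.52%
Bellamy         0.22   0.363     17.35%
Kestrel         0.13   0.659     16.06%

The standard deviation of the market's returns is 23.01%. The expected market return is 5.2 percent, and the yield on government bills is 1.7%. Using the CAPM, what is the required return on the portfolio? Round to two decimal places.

3.89%

β_Quill = 0.870 × 24.79% / 23.01% = 0.9373
β_Galt = 0.522 × 51.45% / 23.01% = 1.1672
β_Maddox = 0.486 × 24.64% / 23.01% = 0.5204
β_Ivers = 0.616 × 19.52% / 23.01% = 0.5226
β_Bellamy = 0.363 × 17.35% / 23.01% = 0.2737
β_Kestrel = 0.659 × 16.06% / 23.01% = 0.4600
β_P = Σ w_i β_i = 0.31×0.9373 + 0.06×1.1672 + 0.11×0.5204 + 0.17×0.5226 + 0.22×0.2737 + 0.13×0.4600 = 0.6267
MRP = 5.2% − 1.7% = 3.50%
E(R_P) = R_f + β_P × MRP = 1.7% + 0.6267 × 3.5% = 3.89%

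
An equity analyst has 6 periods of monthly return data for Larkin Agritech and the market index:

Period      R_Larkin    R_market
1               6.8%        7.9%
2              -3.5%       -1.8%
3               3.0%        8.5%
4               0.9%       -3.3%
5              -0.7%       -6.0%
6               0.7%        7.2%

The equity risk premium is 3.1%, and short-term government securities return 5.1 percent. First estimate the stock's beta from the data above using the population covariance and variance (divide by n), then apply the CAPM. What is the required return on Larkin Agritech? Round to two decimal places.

Mean R_i = (6.8 − 3.5 + 3.0 + 0.9 − 0.7 + 0.7) / 6 = 1.2000%
Mean R_m = (7.9 − 1.8 + 8.5 − 3.3 − 6.0 + 7.2) / 6 = 2.0833%
Σ(R_i − R̄_i)(R_m − R̄_m) = 76.7900  ⇒  Cov = 76.7900 / 6 = 12.7983
Σ(R_m − R̄_m)² = 210.5883  ⇒  Var(R_m) = 210.5883 / 6 = 35.0981
β = Cov / Var(R_m) = 12.7983 / 35.0981 = 0.3646
E(R) = R_f + β × MRP = 5.1% + 0.3646 × 3.1% = 6.23%

6.23%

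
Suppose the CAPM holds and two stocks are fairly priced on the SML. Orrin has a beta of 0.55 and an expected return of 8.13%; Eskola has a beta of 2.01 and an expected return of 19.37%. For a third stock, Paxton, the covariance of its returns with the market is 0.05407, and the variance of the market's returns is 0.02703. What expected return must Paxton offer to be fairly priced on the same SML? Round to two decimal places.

19.30%

MRP = (19.37% − 8.13%) / (2.01 − 0.55) = 7.6986%
R_f = 8.13% − 0.55 × 7.6986% = 3.8958%
β_Paxton = Cov / Var(R_m) = 0.05407 / 0.02703 = 2.0004
E(R_Paxton) = R_f + β × MRP = 3.8958% + 2.0004 × 7.6986% = 19.30%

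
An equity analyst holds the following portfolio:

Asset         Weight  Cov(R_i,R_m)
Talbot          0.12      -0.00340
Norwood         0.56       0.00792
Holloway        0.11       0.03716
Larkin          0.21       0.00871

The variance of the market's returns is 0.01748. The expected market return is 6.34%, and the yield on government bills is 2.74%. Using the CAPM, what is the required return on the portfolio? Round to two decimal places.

4.79%

β_Talbot = -0.00340 / 0.01748 = -0.1945
β_Norwood = 0.00792 / 0.01748 = 0.4531
β_Holloway = 0.03716 / 0.01748 = 2.1259
β_Larkin = 0.00871 / 0.01748 = 0.4983
β_P = Σ w_i β_i = 0.12×-0.1945 + 0.56×0.4531 + 0.11×2.1259 + 0.21×0.4983 = 0.5689
MRP = 6.34% − 2.74% = 3.60%
E(R_P) = R_f + β_P × MRP = 2.74% + 0.5689 × 3.60% = 4.79%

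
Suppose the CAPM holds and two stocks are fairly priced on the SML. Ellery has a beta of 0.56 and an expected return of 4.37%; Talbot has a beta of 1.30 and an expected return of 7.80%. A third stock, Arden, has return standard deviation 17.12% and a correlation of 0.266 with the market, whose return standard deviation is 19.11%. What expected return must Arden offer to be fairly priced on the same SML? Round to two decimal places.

2.88%

MRP = (7.80% − 4.37%) / (1.30 − 0.56) = 4.6351%
R_f = 4.37% − 0.56 × 4.6351% = 1.7743%
β_Arden = ρ·σ_i/σ_m = 0.266 × 17.12 / 19.11 = 0.2383
E(R_Arden) = R_f + β × MRP = 1.7743% + 0.2383 × 4.6351% = 2.88%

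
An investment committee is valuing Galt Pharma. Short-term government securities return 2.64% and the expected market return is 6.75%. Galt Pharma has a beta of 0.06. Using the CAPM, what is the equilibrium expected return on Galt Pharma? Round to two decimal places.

Market risk premium = E(R_m) − R_f = 6.75% − 2.64% = 4.11%
E(R) = R_f + β × MRP = 2.64% + 0.06 × 4.11% = 2.89%

2.89%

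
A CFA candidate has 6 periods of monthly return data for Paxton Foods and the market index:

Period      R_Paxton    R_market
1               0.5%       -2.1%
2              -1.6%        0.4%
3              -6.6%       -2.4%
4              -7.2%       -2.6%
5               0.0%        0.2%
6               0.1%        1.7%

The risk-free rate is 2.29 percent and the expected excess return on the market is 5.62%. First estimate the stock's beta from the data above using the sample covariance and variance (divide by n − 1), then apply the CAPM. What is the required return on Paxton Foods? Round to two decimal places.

Mean R_i = (0.5 − 1.6 − 6.6 − 7.2 + 0.0 + 0.1) / 6 = -2.4667%
Mean R_m = (-2.1 + 0.4 − 2.4 − 2.6 + 0.2 + 1.7) / 6 = -0.8000%
Σ(R_i − R̄_i)(R_m − R̄_m) = 21.2000  ⇒  Cov = 21.2000 / 5 = 4.2400
Σ(R_m − R̄_m)² = 16.1800  ⇒  Var(R_m) = 16.1800 / 5 = 3.2360
β = Cov / Var(R_m) = 4.2400 / 3.2360 = 1.3103
E(R) = R_f + β × MRP = 2.29% + 1.3103 × 5.62% = 9.65%

9.65%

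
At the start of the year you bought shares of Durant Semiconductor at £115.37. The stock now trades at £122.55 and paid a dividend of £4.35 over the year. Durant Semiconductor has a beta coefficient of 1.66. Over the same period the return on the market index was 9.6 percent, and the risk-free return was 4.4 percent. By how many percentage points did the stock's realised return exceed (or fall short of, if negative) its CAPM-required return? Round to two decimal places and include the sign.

Realised HPR = (P1 + D1 − P0) / P0 = (122.55 + 4.35 − 115.37) / 115.37 = 11.53 / 115.37 = 9.9939%
MRP = 9.6% − 4.4% = 5.20%
CAPM required = R_f + β·MRP = 4.4% + 1.66 × 5.2% = 13.0320%
α = realised − required = 9.9939% − 13.0320% = -3.04%

-3.04%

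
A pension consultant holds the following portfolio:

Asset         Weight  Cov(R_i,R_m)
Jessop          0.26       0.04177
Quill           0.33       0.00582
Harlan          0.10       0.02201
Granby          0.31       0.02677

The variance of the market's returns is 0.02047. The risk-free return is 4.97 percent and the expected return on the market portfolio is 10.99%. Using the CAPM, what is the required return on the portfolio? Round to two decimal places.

β_Jessop = 0.04177 / 0.02047 = 2.0405
β_Quill = 0.00582 / 0.02047 = 0.2843
β_Harlan = 0.02201 / 0.02047 = 1.0752
β_Granby = 0.02677 / 0.02047 = 1.3078
β_P = Σ w_i β_i = 0.26×2.0405 + 0.33×0.2843 + 0.10×1.0752 + 0.31×1.3078 = 1.1373
MRP = 10.99% − 4.97% = 6.02%
E(R_P) = R_f + β_P × MRP = 4.97% + 1.1373 × 6.02% = 11.82%

11.82%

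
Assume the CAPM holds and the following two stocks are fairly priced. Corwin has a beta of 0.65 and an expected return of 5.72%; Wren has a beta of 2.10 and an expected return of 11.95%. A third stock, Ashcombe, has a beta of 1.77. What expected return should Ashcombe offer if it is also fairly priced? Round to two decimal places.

10.53%

MRP (SML slope) = (11.95% − 5.72%) / (2.10 − 0.65) = 6.23% / 1.45 = 4.2966%
R_f (intercept) = 5.72% − 0.65 × 4.2966% = 2.9272%
E(R_Ashcombe) = R_f + β × MRP = 2.9272% + 1.77 × 4.2966% = 10.53%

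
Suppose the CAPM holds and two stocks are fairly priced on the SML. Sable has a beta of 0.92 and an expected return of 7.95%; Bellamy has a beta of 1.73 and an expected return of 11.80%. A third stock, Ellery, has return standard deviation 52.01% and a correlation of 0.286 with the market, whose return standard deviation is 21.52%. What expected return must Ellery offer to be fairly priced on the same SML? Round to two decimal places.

MRP = (11.80% − 7.95%) / (1.73 − 0.92) = 4.7531%
R_f = 7.95% − 0.92 × 4.7531% = 3.5771%
β_Ellery = ρ·σ_i/σ_m = 0.286 × 52.01 / 21.52 = 0.6912
E(R_Ellery) = R_f + β × MRP = 3.5771% + 0.6912 × 4.7531% = 6.86%

6.86%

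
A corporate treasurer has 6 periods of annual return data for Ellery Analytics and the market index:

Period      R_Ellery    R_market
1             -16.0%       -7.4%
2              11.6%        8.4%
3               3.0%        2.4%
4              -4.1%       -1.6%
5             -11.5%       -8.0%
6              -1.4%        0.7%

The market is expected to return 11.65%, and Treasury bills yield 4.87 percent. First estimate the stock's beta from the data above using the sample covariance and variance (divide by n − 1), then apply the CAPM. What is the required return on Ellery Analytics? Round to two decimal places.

Mean R_i = (-16.0 + 11.6 + 3.0 − 4.1 − 11.5 − 1.4) / 6 = -3.0667%
Mean R_m = (-7.4 + 8.4 + 2.4 − 1.6 − 8.0 + 0.7) / 6 = -0.9167%
Σ(R_i − R̄_i)(R_m − R̄_m) = 303.7533  ⇒  Cov = 303.7533 / 5 = 60.7507
Σ(R_m − R̄_m)² = 193.0883  ⇒  Var(R_m) = 193.0883 / 5 = 38.6177
β = Cov / Var(R_m) = 60.7507 / 38.6177 = 1.5731
MRP = 11.65% − 4.87% = 6.78%
E(R) = R_f + β × MRP = 4.87% + 1.5731 × 6.78% = 15.54%

15.54%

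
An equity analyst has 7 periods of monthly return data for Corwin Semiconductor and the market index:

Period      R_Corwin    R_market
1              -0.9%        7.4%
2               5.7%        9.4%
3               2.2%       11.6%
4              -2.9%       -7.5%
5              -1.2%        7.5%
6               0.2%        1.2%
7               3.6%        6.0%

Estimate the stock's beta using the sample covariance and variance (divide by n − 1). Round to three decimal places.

0.296

Mean R_i = (-0.9 + 5.7 + 2.2 − 2.9 − 1.2 + 0.2 + 3.6) / 7 = 0.9571%
Mean R_m = (7.4 + 9.4 + 11.6 − 7.5 + 7.5 + 1.2 + 6.0) / 7 = 5.0857%
Σ(R_i − R̄_i)(R_m − R̄_m) = 72.9557  ⇒  Cov = 72.9557 / 6 = 12.1593
Σ(R_m − R̄_m)² = 246.5686  ⇒  Var(R_m) = 246.5686 / 6 = 41.0948
β = Cov / Var(R_m) = 12.1593 / 41.0948 = 0.2959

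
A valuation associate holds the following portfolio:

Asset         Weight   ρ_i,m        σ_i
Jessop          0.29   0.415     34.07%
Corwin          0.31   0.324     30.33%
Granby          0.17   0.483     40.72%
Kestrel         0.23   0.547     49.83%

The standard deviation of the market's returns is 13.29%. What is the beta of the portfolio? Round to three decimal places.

β_Jessop = 0.415 × 34.07% / 13.29% = 1.0639
β_Corwin = 0.324 × 30.33% / 13.29% = 0.7394
β_Granby = 0.483 × 40.72% / 13.29% = 1.4799
β_Kestrel = 0.547 × 49.83% / 13.29% = 2.0509
β_P = Σ w_i β_i = 0.29×1.0639 + 0.31×0.7394 + 0.17×1.4799 + 0.23×2.0509 = 1.2610

1.261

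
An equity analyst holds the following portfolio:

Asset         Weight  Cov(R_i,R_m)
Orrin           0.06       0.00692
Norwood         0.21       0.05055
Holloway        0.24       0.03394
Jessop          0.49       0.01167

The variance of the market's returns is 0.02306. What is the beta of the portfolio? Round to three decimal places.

1.080

β_Orrin = 0.00692 / 0.02306 = 0.3001
β_Norwood = 0.05055 / 0.02306 = 2.1921
β_Holloway = 0.03394 / 0.02306 = 1.4718
β_Jessop = 0.01167 / 0.02306 = 0.5061
β_P = Σ w_i β_i = 0.06×0.3001 + 0.21×2.1921 + 0.24×1.4718 + 0.49×0.5061 = 1.0796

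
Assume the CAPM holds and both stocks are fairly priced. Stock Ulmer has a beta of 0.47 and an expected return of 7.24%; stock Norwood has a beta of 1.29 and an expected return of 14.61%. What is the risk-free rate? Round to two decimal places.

Both satisfy E(R) = R_f + β·MRP, so the slope of the SML is
MRP = (14.61% − 7.24%) / (1.29 − 0.47) = 7.37% / 0.82 = 8.9878%
R_f = E(R_Ulmer) − β_Ulmer·MRP = 7.24% − 0.47 × 8.9878% = 3.0157%

3.02%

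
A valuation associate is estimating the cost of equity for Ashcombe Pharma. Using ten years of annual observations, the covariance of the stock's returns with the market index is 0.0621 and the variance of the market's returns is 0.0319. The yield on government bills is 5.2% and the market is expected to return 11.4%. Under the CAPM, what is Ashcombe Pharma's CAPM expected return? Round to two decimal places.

β = Cov(R_i, R_m) / Var(R_m) = 0.0621 / 0.0319 = 1.9467
MRP = 11.4% − 5.2% = 6.20%
E(R) = R_f + β × MRP = 5.2% + 1.9467 × 6.2% = 17.27%

17.27%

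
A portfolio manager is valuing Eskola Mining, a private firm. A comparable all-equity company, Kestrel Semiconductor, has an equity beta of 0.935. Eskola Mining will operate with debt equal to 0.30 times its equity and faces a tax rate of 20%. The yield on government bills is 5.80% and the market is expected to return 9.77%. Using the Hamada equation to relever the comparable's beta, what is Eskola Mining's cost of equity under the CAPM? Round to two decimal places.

10.40%

β_L = β_U × [1 + (1 − t)(D/E)] = 0.935 × [1 + (1 − 0.20) × 0.30]
    = 0.935 × [1 + 0.80 × 0.30] = 0.935 × 1.2400 = 1.1594
MRP = 9.77% − 5.80% = 3.97%
E(R) = R_f + β_L × MRP = 5.80% + 1.1594 × 3.97% = 10.40%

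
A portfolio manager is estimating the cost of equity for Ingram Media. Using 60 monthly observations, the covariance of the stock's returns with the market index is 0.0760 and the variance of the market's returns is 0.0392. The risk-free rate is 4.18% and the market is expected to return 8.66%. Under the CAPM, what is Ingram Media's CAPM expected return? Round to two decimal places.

12.87%

β = Cov(R_i, R_m) / Var(R_m) = 0.0760 / 0.0392 = 1.9388
MRP = 8.66% − 4.18% = 4.48%
E(R) = R_f + β × MRP = 4.18% + 1.9388 × 4.48% = 12.87%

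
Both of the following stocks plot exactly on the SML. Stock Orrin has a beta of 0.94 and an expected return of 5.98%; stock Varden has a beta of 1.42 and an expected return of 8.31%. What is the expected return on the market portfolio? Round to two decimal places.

Both satisfy E(R) = R_f + β·MRP, so the slope of the SML is
MRP = (8.31% − 5.98%) / (1.42 − 0.94) = 2.33% / 0.48 = 4.8542%
R_f = E(R_Orrin) − β_Orrin·MRP = 5.98% − 0.94 × 4.8542% = 1.4171%
E(R_m) = R_f + MRP = 1.4171% + 4.8542% = 6.27%

6.27%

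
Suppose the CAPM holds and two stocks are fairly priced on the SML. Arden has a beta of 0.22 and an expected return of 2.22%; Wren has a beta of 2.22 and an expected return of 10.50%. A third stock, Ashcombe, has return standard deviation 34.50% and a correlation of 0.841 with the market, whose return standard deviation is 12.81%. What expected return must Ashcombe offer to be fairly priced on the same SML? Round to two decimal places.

10.69%

MRP = (10.50% − 2.22%) / (2.22 − 0.22) = 4.1400%
R_f = 2.22% − 0.22 × 4.1400% = 1.3092%
β_Ashcombe = ρ·σ_i/σ_m = 0.841 × 34.50 / 12.81 = 2.2650
E(R_Ashcombe) = R_f + β × MRP = 1.3092% + 2.2650 × 4.1400% = 10.69%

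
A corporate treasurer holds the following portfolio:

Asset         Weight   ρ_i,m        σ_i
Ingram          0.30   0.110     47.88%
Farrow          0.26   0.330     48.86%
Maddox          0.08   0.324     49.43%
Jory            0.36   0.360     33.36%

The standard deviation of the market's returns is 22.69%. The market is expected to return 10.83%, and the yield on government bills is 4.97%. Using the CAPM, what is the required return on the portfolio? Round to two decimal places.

7.91%

β_Ingram = 0.110 × 47.88% / 22.69% = 0.2321
β_Farrow = 0.330 × 48.86% / 22.69% = 0.7106
β_Maddox = 0.324 × 49.43% / 22.69% = 0.7058
β_Jory = 0.360 × 33.36% / 22.69% = 0.5293
β_P = Σ w_i β_i = 0.30×0.2321 + 0.26×0.7106 + 0.08×0.7058 + 0.36×0.5293 = 0.5014
MRP = 10.83% − 4.97% = 5.86%
E(R_P) = R_f + β_P × MRP = 4.97% + 0.5014 × 5.86% = 7.91%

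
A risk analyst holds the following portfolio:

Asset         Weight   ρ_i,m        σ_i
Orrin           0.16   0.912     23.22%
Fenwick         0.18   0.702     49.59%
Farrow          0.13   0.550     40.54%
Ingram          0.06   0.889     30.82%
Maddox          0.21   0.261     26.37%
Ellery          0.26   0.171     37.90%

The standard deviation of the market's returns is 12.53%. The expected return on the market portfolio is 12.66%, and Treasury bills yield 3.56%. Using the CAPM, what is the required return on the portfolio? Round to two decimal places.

16.14%

β_Orrin = 0.912 × 23.22% / 12.53% = 1.6901
β_Fenwick = 0.702 × 49.59% / 12.53% = 2.7783
β_Farrow = 0.550 × 40.54% / 12.53% = 1.7795
β_Ingram = 0.889 × 30.82% / 12.53% = 2.1867
β_Maddox = 0.261 × 26.37% / 12.53% = 0.5493
β_Ellery = 0.171 × 37.90% / 12.53% = 0.5172
β_P = Σ w_i β_i = 0.16×1.6901 + 0.18×2.7783 + 0.13×1.7795 + 0.06×2.1867 + 0.21×0.5493 + 0.26×0.5172 = 1.3829
MRP = 12.66% − 3.56% = 9.10%
E(R_P) = R_f + β_P × MRP = 3.56% + 1.3829 × 9.10% = 16.14%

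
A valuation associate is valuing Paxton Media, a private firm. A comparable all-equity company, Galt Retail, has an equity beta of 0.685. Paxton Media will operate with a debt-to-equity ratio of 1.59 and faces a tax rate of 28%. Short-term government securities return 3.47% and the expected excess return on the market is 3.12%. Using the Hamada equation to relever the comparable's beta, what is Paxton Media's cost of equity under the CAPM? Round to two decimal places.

β_L = β_U × [1 + (1 − t)(D/E)] = 0.685 × [1 + (1 − 0.28) × 1.59]
    = 0.685 × [1 + 0.72 × 1.59] = 0.685 × 2.1448 = 1.4692
E(R) = R_f + β_L × MRP = 3.47% + 1.4692 × 3.12% = 8.05%

8.05%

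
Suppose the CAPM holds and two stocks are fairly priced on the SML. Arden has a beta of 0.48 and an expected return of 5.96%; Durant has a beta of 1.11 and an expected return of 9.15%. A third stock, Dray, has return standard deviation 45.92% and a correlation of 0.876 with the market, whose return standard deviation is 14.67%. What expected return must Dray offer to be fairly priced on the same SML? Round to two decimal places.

MRP = (9.15% − 5.96%) / (1.11 − 0.48) = 5.0635%
R_f = 5.96% − 0.48 × 5.0635% = 3.5295%
β_Dray = ρ·σ_i/σ_m = 0.876 × 45.92 / 14.67 = 2.7421
E(R_Dray) = R_f + β × MRP = 3.5295% + 2.7421 × 5.0635% = 17.41%

17.41%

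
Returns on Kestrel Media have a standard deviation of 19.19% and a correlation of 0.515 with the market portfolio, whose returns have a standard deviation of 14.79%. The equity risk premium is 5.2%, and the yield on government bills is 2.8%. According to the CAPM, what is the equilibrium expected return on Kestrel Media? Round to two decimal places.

β = ρ × σ_i / σ_m = 0.515 × 19.19% / 14.79% = 0.6682
E(R) = 2.8% + 0.6682 × 5.2% = 6.27%

6.27%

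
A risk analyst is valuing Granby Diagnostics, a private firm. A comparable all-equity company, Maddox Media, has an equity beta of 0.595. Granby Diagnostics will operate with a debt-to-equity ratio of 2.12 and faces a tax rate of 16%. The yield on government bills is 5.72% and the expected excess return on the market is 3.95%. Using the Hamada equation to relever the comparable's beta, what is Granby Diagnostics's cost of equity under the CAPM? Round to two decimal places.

β_L = β_U × [1 + (1 − t)(D/E)] = 0.595 × [1 + (1 − 0.16) × 2.12]
    = 0.595 × [1 + 0.84 × 2.12] = 0.595 × 2.7808 = 1.6546
E(R) = R_f + β_L × MRP = 5.72% + 1.6546 × 3.95% = 12.26%

12.26%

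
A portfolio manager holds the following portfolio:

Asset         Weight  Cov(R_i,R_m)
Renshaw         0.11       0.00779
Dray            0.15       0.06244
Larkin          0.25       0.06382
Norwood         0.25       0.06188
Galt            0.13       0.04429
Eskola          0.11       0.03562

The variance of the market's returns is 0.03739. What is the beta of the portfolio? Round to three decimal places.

1.373

β_Renshaw = 0.00779 / 0.03739 = 0.2083
β_Dray = 0.06244 / 0.03739 = 1.6700
β_Larkin = 0.06382 / 0.03739 = 1.7069
β_Norwood = 0.06188 / 0.03739 = 1.6550
β_Galt = 0.04429 / 0.03739 = 1.1845
β_Eskola = 0.03562 / 0.03739 = 0.9527
β_P = Σ w_i β_i = 0.11×0.2083 + 0.15×1.6700 + 0.25×1.7069 + 0.25×1.6550 + 0.13×1.1845 + 0.11×0.9527 = 1.3727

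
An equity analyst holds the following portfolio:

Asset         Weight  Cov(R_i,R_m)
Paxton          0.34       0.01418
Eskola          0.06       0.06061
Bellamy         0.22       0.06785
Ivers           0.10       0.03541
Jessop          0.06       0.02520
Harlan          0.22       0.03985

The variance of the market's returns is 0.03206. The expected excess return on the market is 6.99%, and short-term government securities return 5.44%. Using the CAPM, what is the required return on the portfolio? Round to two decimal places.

β_Paxton = 0.01418 / 0.03206 = 0.4423
β_Eskola = 0.06061 / 0.03206 = 1.8905
β_Bellamy = 0.06785 / 0.03206 = 2.1163
β_Ivers = 0.03541 / 0.03206 = 1.1045
β_Jessop = 0.02520 / 0.03206 = 0.7860
β_Harlan = 0.03985 / 0.03206 = 1.2430
β_P = Σ w_i β_i = 0.34×0.4423 + 0.06×1.8905 + 0.22×2.1163 + 0.10×1.1045 + 0.06×0.7860 + 0.22×1.2430 = 1.1605
E(R_P) = R_f + β_P × MRP = 5.44% + 1.1605 × 6.99% = 13.55%

13.55%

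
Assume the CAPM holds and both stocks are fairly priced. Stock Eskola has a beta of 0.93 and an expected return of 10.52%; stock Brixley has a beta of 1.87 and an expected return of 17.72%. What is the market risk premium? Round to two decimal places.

7.66%

Both satisfy E(R) = R_f + β·MRP, so the slope of the SML is
MRP = (17.72% − 10.52%) / (1.87 − 0.93) = 7.20% / 0.94 = 7.6596%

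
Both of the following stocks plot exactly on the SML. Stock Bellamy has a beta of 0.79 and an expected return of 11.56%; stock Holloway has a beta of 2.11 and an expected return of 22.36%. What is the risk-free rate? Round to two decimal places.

Both satisfy E(R) = R_f + β·MRP, so the slope of the SML is
MRP = (22.36% − 11.56%) / (2.11 − 0.79) = 10.80% / 1.32 = 8.1818%
R_f = E(R_Bellamy) − β_Bellamy·MRP = 11.56% − 0.79 × 8.1818% = 5.0964%

5.10%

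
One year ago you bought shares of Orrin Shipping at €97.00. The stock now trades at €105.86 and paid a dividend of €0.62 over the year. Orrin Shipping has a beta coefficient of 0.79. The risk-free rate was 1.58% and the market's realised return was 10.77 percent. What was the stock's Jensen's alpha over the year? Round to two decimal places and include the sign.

+0.93%

Realised HPR = (P1 + D1 − P0) / P0 = (105.86 + 0.62 − 97.00) / 97.00 = 9.48 / 97.00 = 9.7732%
MRP = 10.77% − 1.58% = 9.19%
CAPM required = R_f + β·MRP = 1.58% + 0.79 × 9.19% = 8.8401%
α = realised − required = 9.7732% − 8.8401% = +0.93%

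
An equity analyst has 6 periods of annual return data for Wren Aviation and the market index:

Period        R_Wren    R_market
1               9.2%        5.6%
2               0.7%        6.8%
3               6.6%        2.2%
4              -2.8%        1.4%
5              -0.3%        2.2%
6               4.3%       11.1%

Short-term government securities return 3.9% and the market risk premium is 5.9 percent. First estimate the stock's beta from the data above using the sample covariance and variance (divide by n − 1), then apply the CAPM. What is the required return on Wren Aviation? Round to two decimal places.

6.24%

Mean R_i = (9.2 + 0.7 + 6.6 − 2.8 − 0.3 + 4.3) / 6 = 2.9500%
Mean R_m = (5.6 + 6.8 + 2.2 + 1.4 + 2.2 + 11.1) / 6 = 4.8833%
Σ(R_i − R̄_i)(R_m − R̄_m) = 27.5150  ⇒  Cov = 27.5150 / 5 = 5.5030
Σ(R_m − R̄_m)² = 69.3683  ⇒  Var(R_m) = 69.3683 / 5 = 13.8737
β = Cov / Var(R_m) = 5.5030 / 13.8737 = 0.3966
E(R) = R_f + β × MRP = 3.9% + 0.3966 × 5.9% = 6.24%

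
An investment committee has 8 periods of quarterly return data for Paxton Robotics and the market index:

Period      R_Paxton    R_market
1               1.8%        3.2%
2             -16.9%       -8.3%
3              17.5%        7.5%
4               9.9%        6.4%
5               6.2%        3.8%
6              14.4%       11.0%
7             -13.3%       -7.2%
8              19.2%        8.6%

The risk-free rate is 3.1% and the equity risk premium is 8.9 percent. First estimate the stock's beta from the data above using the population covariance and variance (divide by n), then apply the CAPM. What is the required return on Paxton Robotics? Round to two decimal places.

19.50%

Mean R_i = (1.8 − 16.9 + 17.5 + 9.9 + 6.2 + 14.4 − 13.3 + 19.2) / 8 = 4.8500%
Mean R_m = (3.2 − 8.3 + 7.5 + 6.4 + 3.8 + 11.0 − 7.2 + 8.6) / 8 = 3.1250%
Σ(R_i − R̄_i)(R_m − R̄_m) = 662.2300  ⇒  Cov = 662.2300 / 8 = 82.7788
Σ(R_m − R̄_m)² = 359.4550  ⇒  Var(R_m) = 359.4550 / 8 = 44.9319
β = Cov / Var(R_m) = 82.7788 / 44.9319 = 1.8423
E(R) = R_f + β × MRP = 3.1% + 1.8423 × 8.9% = 19.50%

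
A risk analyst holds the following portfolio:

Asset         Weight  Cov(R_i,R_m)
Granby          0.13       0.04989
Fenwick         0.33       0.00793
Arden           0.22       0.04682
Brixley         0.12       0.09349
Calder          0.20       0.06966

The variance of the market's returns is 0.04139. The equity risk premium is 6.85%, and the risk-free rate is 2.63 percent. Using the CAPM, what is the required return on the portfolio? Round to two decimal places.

β_Granby = 0.04989 / 0.04139 = 1.2054
β_Fenwick = 0.00793 / 0.04139 = 0.1916
β_Arden = 0.04682 / 0.04139 = 1.1312
β_Brixley = 0.09349 / 0.04139 = 2.2588
β_Calder = 0.06966 / 0.04139 = 1.6830
β_P = Σ w_i β_i = 0.13×1.2054 + 0.33×0.1916 + 0.22×1.1312 + 0.12×2.2588 + 0.20×1.6830 = 1.0765
E(R_P) = R_f + β_P × MRP = 2.63% + 1.0765 × 6.85% = 10.00%

10.00%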